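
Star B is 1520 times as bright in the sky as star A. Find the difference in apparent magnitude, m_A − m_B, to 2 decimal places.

m_A − m_B ≈ 7.95

Pogson: Δm = −2.5 log₁₀(ratio) = −2.5 log₁₀(1520) = −2.5 × 3.1818 = -7.955
Star B is brighter so has the smaller magnitude: m_A − m_B is positive.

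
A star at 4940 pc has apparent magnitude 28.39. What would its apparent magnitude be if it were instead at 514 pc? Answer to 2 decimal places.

m ≈ 23.48

Flux ∝ 1/d², so Δm = 5 log₁₀(d₂/d₁) = 5 log₁₀(514/4940) = -4.914
m₂ = m₁ + Δm = 28.39 + (-4.914) = 23.476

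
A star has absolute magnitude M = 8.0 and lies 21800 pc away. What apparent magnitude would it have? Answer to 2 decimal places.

m ≈ 24.69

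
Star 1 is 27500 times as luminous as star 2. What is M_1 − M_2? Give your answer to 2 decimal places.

Pogson: ΔM = −2.5 log₁₀(ratio) = −2.5 log₁₀(27500) = −2.5 × 4.4393 = -11.098
Star 1 is brighter, so it has the smaller magnitude: the difference is negative.

M_1 − M_2 ≈ -11.10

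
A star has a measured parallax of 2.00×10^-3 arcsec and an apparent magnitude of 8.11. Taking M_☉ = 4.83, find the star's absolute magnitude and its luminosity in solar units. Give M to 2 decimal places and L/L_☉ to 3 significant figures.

d = 1/p = 1/2.00×10^-3″ = 500.0 pc
M = m − 5 log₁₀ d + 5 = 8.11 − 5·2.6990 + 5 = -0.385
M − M_☉ = -0.385 − 4.83 = -5.215
L/L_☉ = 10^(−0.4 × -5.215) = 121.9

M ≈ -0.38; L/L_☉ ≈ 122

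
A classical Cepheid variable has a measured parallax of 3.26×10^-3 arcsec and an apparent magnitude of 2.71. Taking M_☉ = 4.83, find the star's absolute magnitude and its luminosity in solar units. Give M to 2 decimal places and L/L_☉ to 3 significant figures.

M ≈ -4.72; L/L_☉ ≈ 6630

d = 1/p = 1/3.26×10^-3″ = 306.7 pc
M = m − 5 log₁₀ d + 5 = 2.71 − 5·2.4868 + 5 = -4.724
M − M_☉ = -4.724 − 4.83 = -9.554
L/L_☉ = 10^(−0.4 × -9.554) = 6631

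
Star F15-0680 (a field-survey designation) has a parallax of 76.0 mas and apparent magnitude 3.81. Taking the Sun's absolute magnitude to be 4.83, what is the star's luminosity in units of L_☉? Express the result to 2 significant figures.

L/L_☉ ≈ 4.4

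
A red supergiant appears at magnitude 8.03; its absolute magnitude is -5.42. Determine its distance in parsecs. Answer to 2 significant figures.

μ = m − M = 13.450
m − M = 5 log₁₀ d − 5
log₁₀ d = (m − M)/5 + 1 = 3.6900
d = 10^3.6900 = 4898 pc

d ≈ 4900 pc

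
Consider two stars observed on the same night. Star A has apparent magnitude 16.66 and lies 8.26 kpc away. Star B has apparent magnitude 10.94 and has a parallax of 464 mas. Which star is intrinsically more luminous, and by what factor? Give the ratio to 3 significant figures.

Star A is more luminous, by a factor of 75700.

Star A: d = 8.26 kpc = 8260 pc
Star A: M = m − 5 log₁₀ d + 5 = 16.66 − 5·3.9170 + 5 = 2.075
Star B: p = 464 mas = 0.464″ → d = 1/p = 2.155 pc
Star B: M = m − 5 log₁₀ d + 5 = 10.94 − 5·0.3335 + 5 = 14.273
ΔM = M_A − M_B = 2.075 − (14.273) = -12.197; smaller M is more luminous → Star A.
L ratio = 10^(0.4 |ΔM|) = 10^4.879 = 75680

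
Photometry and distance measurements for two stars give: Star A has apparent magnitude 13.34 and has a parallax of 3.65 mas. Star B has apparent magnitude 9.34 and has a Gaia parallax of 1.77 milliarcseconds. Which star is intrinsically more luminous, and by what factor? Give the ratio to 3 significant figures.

Star B is more luminous, by a factor of 169.

Star A: p = 3.65 mas = 3.65×10^-3″ → d = 1/p = 274.0 pc
Star A: M = m − 5 log₁₀ d + 5 = 13.34 − 5·2.4377 + 5 = 6.151
Star B: p = 1.77 mas = 1.77×10^-3″ → d = 1/p = 565.0 pc
Star B: M = m − 5 log₁₀ d + 5 = 9.34 − 5·2.7520 + 5 = 0.580
ΔM = M_A − M_B = 6.151 − (0.580) = 5.572; smaller M is more luminous → Star B.
L ratio = 10^(0.4 |ΔM|) = 10^2.229 = 169.3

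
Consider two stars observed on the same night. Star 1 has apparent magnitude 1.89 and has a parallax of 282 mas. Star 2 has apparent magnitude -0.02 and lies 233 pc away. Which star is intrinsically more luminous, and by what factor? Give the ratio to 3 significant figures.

Star 1: p = 282 mas = 0.282″ → d = 1/p = 3.546 pc
Star 1: M = m − 5 log₁₀ d + 5 = 1.89 − 5·0.5498 + 5 = 4.141
Star 2: M = m − 5 log₁₀ d + 5 = -0.02 − 5·2.3674 + 5 = -6.857
ΔM = M_1 − M_2 = 4.141 − (-6.857) = 10.998; smaller M is more luminous → Star 2.
L ratio = 10^(0.4 |ΔM|) = 10^4.399 = 25070

Star 2 is more luminous, by a factor of 25100.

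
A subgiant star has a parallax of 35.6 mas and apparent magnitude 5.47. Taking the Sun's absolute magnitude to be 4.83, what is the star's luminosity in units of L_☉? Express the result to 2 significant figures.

d = 1/p = 1000/35.6 mas = 28.09 pc
M = m − 5 log₁₀ d + 5 = 5.47 − 5·1.4486 + 5 = 3.227
M − M_☉ = 3.227 − 4.83 = -1.603
L/L_☉ = 10^(−0.4 × -1.603) = 4.376

L/L_☉ ≈ 4.4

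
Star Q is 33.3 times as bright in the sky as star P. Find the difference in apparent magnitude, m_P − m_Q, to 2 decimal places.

Pogson: Δm = −2.5 log₁₀(ratio) = −2.5 log₁₀(33.3) = −2.5 × 1.5224 = -3.806
Star Q is brighter so has the smaller magnitude: m_P − m_Q is positive.

m_P − m_Q ≈ 3.81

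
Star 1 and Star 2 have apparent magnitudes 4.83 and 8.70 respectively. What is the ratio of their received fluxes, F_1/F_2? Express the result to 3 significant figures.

F_1/F_2 ≈ 35.3

Δm = 4.83 − (8.70) = -3.87
Flux ratio = 10^(−0.4 Δm) = 10^(−0.4 × -3.87) = 10^1.548 = 35.32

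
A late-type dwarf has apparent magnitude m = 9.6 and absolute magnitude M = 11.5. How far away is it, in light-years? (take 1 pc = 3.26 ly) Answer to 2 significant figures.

μ = m − M = -1.900
m − M = 5 log₁₀ d − 5
log₁₀ d = (m − M)/5 + 1 = 0.6200
d = 10^0.6200 = 4.169 pc
= 13.59 ly

d ≈ 14 ly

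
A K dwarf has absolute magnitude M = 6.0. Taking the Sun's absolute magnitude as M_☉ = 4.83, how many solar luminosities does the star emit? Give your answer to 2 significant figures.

L/L_☉ ≈ 0.34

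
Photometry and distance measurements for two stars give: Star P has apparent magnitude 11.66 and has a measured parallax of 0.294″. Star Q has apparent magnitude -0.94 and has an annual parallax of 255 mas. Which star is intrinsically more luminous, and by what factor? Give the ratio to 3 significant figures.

Star Q is more luminous, by a factor of 146000.

Star P: d = 1/p = 1/0.294″ = 3.401 pc
Star P: M = m − 5 log₁₀ d + 5 = 11.66 − 5·0.5317 + 5 = 14.002
Star Q: p = 255 mas = 0.255″ → d = 1/p = 3.922 pc
Star Q: M = m − 5 log₁₀ d + 5 = -0.94 − 5·0.5935 + 5 = 1.093
ΔM = M_P − M_Q = 14.002 − (1.093) = 12.909; smaller M is more luminous → Star Q.
L ratio = 10^(0.4 |ΔM|) = 10^5.164 = 145800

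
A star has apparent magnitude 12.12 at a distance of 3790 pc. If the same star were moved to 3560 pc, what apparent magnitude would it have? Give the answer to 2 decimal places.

Flux ∝ 1/d², so Δm = 5 log₁₀(d₂/d₁) = 5 log₁₀(3560/3790) = -0.136
m₂ = m₁ + Δm = 12.12 + (-0.136) = 11.984

m ≈ 11.98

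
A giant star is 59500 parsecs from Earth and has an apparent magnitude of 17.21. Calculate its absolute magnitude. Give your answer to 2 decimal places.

5 log₁₀(d/10 pc) = 5 log₁₀(59500) − 5 = 18.873
M = m − 5 log₁₀(d/10) = 17.21 − 18.873 = -1.663

M ≈ -1.66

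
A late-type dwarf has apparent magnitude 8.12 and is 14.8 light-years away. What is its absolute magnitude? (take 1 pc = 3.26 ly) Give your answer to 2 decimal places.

d = 14.8 ly / 3.26 = 4.540 pc
5 log₁₀(d/10 pc) = 5 log₁₀(4.540) − 5 = -1.715
M = m − 5 log₁₀(d/10) = 8.12 + 1.715 = 9.835

M ≈ 9.83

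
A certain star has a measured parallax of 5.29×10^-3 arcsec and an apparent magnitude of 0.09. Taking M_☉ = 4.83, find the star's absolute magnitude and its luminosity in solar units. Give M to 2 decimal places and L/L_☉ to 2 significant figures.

M ≈ -6.29; L/L_☉ ≈ 28000

d = 1/p = 1/5.29×10^-3″ = 189.0 pc
M = m − 5 log₁₀ d + 5 = 0.09 − 5·2.2765 + 5 = -6.293
M − M_☉ = -6.293 − 4.83 = -11.123
L/L_☉ = 10^(−0.4 × -11.123) = 28120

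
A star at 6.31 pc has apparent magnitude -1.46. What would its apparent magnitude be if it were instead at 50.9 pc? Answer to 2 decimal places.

m ≈ 3.07

Flux ∝ 1/d², so Δm = 5 log₁₀(d₂/d₁) = 5 log₁₀(50.9/6.31) = 4.533
m₂ = m₁ + Δm = -1.46 + (4.533) = 3.073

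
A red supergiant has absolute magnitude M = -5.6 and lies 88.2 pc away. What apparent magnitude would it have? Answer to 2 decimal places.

m ≈ -0.87

m = M + 5 log₁₀ d − 5 = -5.6 + 5·1.9455 − 5 = -0.873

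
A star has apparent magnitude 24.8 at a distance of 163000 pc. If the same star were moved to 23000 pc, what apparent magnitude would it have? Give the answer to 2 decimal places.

m ≈ 20.55

Flux ∝ 1/d², so Δm = 5 log₁₀(d₂/d₁) = 5 log₁₀(23000/163000) = -4.252
m₂ = m₁ + Δm = 24.8 + (-4.252) = 20.548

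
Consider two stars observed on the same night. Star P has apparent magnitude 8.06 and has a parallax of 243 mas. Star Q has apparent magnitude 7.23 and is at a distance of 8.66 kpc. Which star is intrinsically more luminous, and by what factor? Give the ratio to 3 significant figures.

Star P: p = 243 mas = 0.243″ → d = 1/p = 4.115 pc
Star P: M = m − 5 log₁₀ d + 5 = 8.06 − 5·0.6144 + 5 = 9.988
Star Q: d = 8.66 kpc = 8660 pc
Star Q: M = m − 5 log₁₀ d + 5 = 7.23 − 5·3.9375 + 5 = -7.458
ΔM = M_P − M_Q = 9.988 − (-7.458) = 17.446; smaller M is more luminous → Star Q.
L ratio = 10^(0.4 |ΔM|) = 10^6.978 = 9.511×10^6

Star Q is more luminous, by a factor of 9.51×10^6.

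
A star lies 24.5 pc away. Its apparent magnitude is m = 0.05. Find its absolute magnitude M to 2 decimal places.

M ≈ -1.90

5 log₁₀(d/10 pc) = 5 log₁₀(24.50) − 5 = 1.946
M = m − 5 log₁₀(d/10) = 0.05 − 1.946 = -1.896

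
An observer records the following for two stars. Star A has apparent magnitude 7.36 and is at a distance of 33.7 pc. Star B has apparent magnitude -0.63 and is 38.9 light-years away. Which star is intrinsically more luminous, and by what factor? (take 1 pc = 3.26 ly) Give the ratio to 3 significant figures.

Star B is more luminous, by a factor of 197.

Star A: M = m − 5 log₁₀ d + 5 = 7.36 − 5·1.5276 + 5 = 4.722
Star B: d = 38.9 ly / 3.26 = 11.93 pc
Star B: M = m − 5 log₁₀ d + 5 = -0.63 − 5·1.0767 + 5 = -1.014
ΔM = M_A − M_B = 4.722 − (-1.014) = 5.736; smaller M is more luminous → Star B.
L ratio = 10^(0.4 |ΔM|) = 10^2.294 = 196.9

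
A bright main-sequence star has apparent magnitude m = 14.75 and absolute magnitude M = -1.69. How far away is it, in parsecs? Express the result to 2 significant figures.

d ≈ 19000 pc

Distance modulus: m − M = 14.75 − (-1.69) = 16.440
m − M = 5 log₁₀ d − 5
log₁₀ d = (m − M)/5 + 1 = 4.2880
d = 10^4.2880 = 19410 pc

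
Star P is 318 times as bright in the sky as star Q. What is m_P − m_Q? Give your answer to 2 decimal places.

m_P − m_Q ≈ -6.26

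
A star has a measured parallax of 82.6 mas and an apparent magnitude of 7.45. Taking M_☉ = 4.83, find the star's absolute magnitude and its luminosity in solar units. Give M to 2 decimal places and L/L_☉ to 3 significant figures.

M ≈ 7.03; L/L_☉ ≈ 0.131

d = 1/p = 1000/82.6 mas = 12.11 pc
M = m − 5 log₁₀ d + 5 = 7.45 − 5·1.0830 + 5 = 7.035
M − M_☉ = 7.035 − 4.83 = 2.205
L/L_☉ = 10^(−0.4 × 2.205) = 0.1312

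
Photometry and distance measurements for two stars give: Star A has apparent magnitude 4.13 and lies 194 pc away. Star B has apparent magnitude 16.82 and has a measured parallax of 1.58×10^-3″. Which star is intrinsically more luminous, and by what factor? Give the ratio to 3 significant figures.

Star A is more luminous, by a factor of 11200.

Star A: M = m − 5 log₁₀ d + 5 = 4.13 − 5·2.2878 + 5 = -2.309
Star B: d = 1/p = 1/1.58×10^-3″ = 632.9 pc
Star B: M = m − 5 log₁₀ d + 5 = 16.82 − 5·2.8013 + 5 = 7.813
ΔM = M_A − M_B = -2.309 − (7.813) = -10.122; smaller M is more luminous → Star A.
L ratio = 10^(0.4 |ΔM|) = 10^4.049 = 11190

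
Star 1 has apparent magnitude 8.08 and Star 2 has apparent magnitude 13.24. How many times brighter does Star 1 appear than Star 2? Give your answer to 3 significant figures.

116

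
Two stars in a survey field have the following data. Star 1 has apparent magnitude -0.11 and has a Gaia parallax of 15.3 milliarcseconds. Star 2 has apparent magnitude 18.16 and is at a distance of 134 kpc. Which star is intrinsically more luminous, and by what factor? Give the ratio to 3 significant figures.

Star 1: p = 15.3 mas = 0.0153″ → d = 1/p = 65.36 pc
Star 1: M = m − 5 log₁₀ d + 5 = -0.11 − 5·1.8153 + 5 = -4.187
Star 2: d = 134 kpc = 134000 pc
Star 2: M = m − 5 log₁₀ d + 5 = 18.16 − 5·5.1271 + 5 = -2.476
ΔM = M_1 − M_2 = -4.187 − (-2.476) = -1.711; smaller M is more luminous → Star 1.
L ratio = 10^(0.4 |ΔM|) = 10^0.684 = 4.835

Star 1 is more luminous, by a factor of 4.84.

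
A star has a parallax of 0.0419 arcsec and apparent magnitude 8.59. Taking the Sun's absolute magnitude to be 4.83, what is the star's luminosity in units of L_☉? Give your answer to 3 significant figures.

d = 1/p = 1/0.0419″ = 23.87 pc
M = m − 5 log₁₀ d + 5 = 8.59 − 5·1.3778 + 5 = 6.701
M − M_☉ = 6.701 − 4.83 = 1.871
L/L_☉ = 10^(−0.4 × 1.871) = 0.1785

L/L_☉ ≈ 0.178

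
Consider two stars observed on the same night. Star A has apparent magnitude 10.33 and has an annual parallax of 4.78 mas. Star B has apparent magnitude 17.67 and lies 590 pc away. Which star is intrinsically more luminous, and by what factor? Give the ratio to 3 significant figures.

Star A: p = 4.78 mas = 4.78×10^-3″ → d = 1/p = 209.2 pc
Star A: M = m − 5 log₁₀ d + 5 = 10.33 − 5·2.3206 + 5 = 3.727
Star B: M = m − 5 log₁₀ d + 5 = 17.67 − 5·2.7709 + 5 = 8.816
ΔM = M_A − M_B = 3.727 − (8.816) = -5.089; smaller M is more luminous → Star A.
L ratio = 10^(0.4 |ΔM|) = 10^2.035 = 108.5

Star A is more luminous, by a factor of 109.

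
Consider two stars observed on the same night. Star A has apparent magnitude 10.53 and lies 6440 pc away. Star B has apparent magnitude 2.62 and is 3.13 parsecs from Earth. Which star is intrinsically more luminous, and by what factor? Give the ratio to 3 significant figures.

Star A: M = m − 5 log₁₀ d + 5 = 10.53 − 5·3.8089 + 5 = -3.514
Star B: M = m − 5 log₁₀ d + 5 = 2.62 − 5·0.4955 + 5 = 5.142
ΔM = M_A − M_B = -3.514 − (5.142) = -8.657; smaller M is more luminous → Star A.
L ratio = 10^(0.4 |ΔM|) = 10^3.463 = 2902

Star A is more luminous, by a factor of 2900.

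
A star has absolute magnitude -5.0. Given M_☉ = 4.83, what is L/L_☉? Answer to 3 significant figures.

L/L_☉ ≈ 8550

M − M_☉ = -5.0 − 4.83 = -9.830
L/L_☉ = 10^(−0.4 (M − M_☉)) = 10^3.932 = 8551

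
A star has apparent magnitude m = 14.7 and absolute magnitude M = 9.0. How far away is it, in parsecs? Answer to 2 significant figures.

d ≈ 140 pc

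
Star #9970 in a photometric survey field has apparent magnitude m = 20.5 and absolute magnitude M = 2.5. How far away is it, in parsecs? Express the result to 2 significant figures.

d ≈ 40000 pc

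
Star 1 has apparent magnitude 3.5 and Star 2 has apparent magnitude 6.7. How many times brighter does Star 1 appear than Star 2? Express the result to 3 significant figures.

19.1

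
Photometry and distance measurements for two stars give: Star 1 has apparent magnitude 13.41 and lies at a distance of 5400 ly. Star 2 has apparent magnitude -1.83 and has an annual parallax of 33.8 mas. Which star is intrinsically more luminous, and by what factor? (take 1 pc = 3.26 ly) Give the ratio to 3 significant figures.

Star 2 is more luminous, by a factor of 398.

Star 1: d = 5400 ly / 3.26 = 1656 pc
Star 1: M = m − 5 log₁₀ d + 5 = 13.41 − 5·3.2192 + 5 = 2.314
Star 2: p = 33.8 mas = 0.0338″ → d = 1/p = 29.59 pc
Star 2: M = m − 5 log₁₀ d + 5 = -1.83 − 5·1.4711 + 5 = -4.185
ΔM = M_1 − M_2 = 2.314 − (-4.185) = 6.500; smaller M is more luminous → Star 2.
L ratio = 10^(0.4 |ΔM|) = 10^2.600 = 397.9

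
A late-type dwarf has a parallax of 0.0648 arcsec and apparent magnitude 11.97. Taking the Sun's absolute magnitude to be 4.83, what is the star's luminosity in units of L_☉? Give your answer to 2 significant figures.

d = 1/p = 1/0.0648″ = 15.43 pc
M = m − 5 log₁₀ d + 5 = 11.97 − 5·1.1884 + 5 = 11.028
M − M_☉ = 11.028 − 4.83 = 6.198
L/L_☉ = 10^(−0.4 × 6.198) = 3.318×10^-3

L/L_☉ ≈ 3.3×10^-3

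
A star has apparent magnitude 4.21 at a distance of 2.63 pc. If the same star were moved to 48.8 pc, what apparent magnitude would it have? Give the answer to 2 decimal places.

m ≈ 10.55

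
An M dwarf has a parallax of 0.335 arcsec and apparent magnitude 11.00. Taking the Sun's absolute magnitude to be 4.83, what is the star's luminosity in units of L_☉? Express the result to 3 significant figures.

L/L_☉ ≈ 3.03×10^-4

d = 1/p = 1/0.335″ = 2.985 pc
M = m − 5 log₁₀ d + 5 = 11.00 − 5·0.4750 + 5 = 13.625
M − M_☉ = 13.625 − 4.83 = 8.795
L/L_☉ = 10^(−0.4 × 8.795) = 3.033×10^-4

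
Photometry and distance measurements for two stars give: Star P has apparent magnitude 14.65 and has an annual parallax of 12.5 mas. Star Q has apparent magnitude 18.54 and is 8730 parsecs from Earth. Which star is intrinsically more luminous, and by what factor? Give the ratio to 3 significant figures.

Star P: p = 12.5 mas = 0.0125″ → d = 1/p = 80.00 pc
Star P: M = m − 5 log₁₀ d + 5 = 14.65 − 5·1.9031 + 5 = 10.135
Star Q: M = m − 5 log₁₀ d + 5 = 18.54 − 5·3.9410 + 5 = 3.835
ΔM = M_P − M_Q = 10.135 − (3.835) = 6.300; smaller M is more luminous → Star Q.
L ratio = 10^(0.4 |ΔM|) = 10^2.520 = 331.0

Star Q is more luminous, by a factor of 331.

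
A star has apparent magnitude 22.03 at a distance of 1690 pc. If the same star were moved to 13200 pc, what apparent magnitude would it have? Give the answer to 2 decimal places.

Flux ∝ 1/d², so Δm = 5 log₁₀(d₂/d₁) = 5 log₁₀(13200/1690) = 4.463
m₂ = m₁ + Δm = 22.03 + (4.463) = 26.493

m ≈ 26.49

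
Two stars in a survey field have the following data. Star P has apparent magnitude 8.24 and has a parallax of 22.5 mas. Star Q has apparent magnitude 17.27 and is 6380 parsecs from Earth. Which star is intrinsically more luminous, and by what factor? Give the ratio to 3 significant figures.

Star Q is more luminous, by a factor of 5.04.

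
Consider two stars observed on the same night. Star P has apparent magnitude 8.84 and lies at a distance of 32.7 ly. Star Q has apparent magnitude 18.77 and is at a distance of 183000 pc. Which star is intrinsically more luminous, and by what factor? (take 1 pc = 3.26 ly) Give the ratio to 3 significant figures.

Star P: d = 32.7 ly / 3.26 = 10.03 pc
Star P: M = m − 5 log₁₀ d + 5 = 8.84 − 5·1.0013 + 5 = 8.833
Star Q: M = m − 5 log₁₀ d + 5 = 18.77 − 5·5.2625 + 5 = -2.542
ΔM = M_P − M_Q = 8.833 − (-2.542) = 11.376; smaller M is more luminous → Star Q.
L ratio = 10^(0.4 |ΔM|) = 10^4.550 = 35500

Star Q is more luminous, by a factor of 35500.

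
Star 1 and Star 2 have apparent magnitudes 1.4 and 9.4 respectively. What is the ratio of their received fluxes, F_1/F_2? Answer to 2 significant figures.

F_1/F_2 ≈ 1600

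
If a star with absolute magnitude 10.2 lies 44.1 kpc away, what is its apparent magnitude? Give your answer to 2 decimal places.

m ≈ 28.42

d = 44.1 kpc = 44100 pc
m = M + 5 log₁₀ d − 5 = 10.2 + 5·4.6444 − 5 = 28.422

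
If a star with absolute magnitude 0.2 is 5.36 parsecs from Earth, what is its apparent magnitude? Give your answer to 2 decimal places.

m ≈ -1.15

m = M + 5 log₁₀ d − 5 = 0.2 + 5·0.7292 − 5 = -1.154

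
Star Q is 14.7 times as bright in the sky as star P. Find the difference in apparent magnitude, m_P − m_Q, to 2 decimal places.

Pogson: Δm = −2.5 log₁₀(ratio) = −2.5 log₁₀(14.7) = −2.5 × 1.1673 = -2.918
Star Q is brighter so has the smaller magnitude: m_P − m_Q is positive.

m_P − m_Q ≈ 2.92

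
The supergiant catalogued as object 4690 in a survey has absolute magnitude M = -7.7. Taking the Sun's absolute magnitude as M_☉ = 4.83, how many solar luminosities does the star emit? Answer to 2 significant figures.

M − M_☉ = -7.7 − 4.83 = -12.530
L/L_☉ = 10^(−0.4 (M − M_☉)) = 10^5.012 = 102800

L/L_☉ ≈ 100000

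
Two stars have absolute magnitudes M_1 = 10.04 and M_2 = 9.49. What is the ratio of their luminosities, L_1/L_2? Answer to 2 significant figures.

L_1/L_2 ≈ 0.60

ΔM = M_1 − M_2 = 0.55
L_1/L_2 = 10^(−0.4 ΔM) = 10^-0.220 = 0.6026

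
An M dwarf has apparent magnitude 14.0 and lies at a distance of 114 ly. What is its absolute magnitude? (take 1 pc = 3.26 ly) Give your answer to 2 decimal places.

d = 114 ly / 3.26 = 34.97 pc
5 log₁₀(d/10 pc) = 5 log₁₀(34.97) − 5 = 2.718
M = m − 5 log₁₀(d/10) = 14.0 − 2.718 = 11.282

M ≈ 11.28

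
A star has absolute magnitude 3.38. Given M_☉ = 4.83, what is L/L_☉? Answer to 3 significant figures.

L/L_☉ ≈ 3.80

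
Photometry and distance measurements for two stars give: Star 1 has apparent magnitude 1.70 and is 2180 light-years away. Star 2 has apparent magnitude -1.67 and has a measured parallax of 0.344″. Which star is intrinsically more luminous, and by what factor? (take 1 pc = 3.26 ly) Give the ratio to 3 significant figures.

Star 1: d = 2180 ly / 3.26 = 668.7 pc
Star 1: M = m − 5 log₁₀ d + 5 = 1.70 − 5·2.8252 + 5 = -7.426
Star 2: d = 1/p = 1/0.344″ = 2.907 pc
Star 2: M = m − 5 log₁₀ d + 5 = -1.67 − 5·0.4634 + 5 = 1.013
ΔM = M_1 − M_2 = -7.426 − (1.013) = -8.439; smaller M is more luminous → Star 1.
L ratio = 10^(0.4 |ΔM|) = 10^3.376 = 2375

Star 1 is more luminous, by a factor of 2370.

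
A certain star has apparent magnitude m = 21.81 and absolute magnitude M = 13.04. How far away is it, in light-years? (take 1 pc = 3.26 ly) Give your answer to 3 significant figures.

Distance modulus: m − M = 21.81 − (13.04) = 8.770
m − M = 5 log₁₀ d − 5
log₁₀ d = (m − M)/5 + 1 = 2.7540
d = 10^2.7540 = 567.5 pc
= 1850 ly

d ≈ 1850 ly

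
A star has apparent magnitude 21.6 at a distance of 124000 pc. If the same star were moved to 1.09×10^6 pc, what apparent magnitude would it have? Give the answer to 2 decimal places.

m ≈ 26.32

Flux ∝ 1/d², so Δm = 5 log₁₀(d₂/d₁) = 5 log₁₀(1.09×10^6/124000) = 4.720
m₂ = m₁ + Δm = 21.6 + (4.720) = 26.320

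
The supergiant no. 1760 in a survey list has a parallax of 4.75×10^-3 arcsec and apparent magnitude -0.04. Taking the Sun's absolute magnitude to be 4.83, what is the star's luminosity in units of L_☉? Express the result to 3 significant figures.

L/L_☉ ≈ 39300

d = 1/p = 1/4.75×10^-3″ = 210.5 pc
M = m − 5 log₁₀ d + 5 = -0.04 − 5·2.3233 + 5 = -6.657
M − M_☉ = -6.657 − 4.83 = -11.487
L/L_☉ = 10^(−0.4 × -11.487) = 39320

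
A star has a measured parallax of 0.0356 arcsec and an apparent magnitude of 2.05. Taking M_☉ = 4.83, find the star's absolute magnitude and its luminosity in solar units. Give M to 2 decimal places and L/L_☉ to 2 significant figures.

M ≈ -0.19; L/L_☉ ≈ 100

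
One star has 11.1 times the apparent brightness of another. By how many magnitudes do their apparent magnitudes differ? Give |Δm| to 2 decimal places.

Pogson: Δm = −2.5 log₁₀(ratio) = −2.5 log₁₀(11.1) = −2.5 × 1.0453 = -2.613

|Δm| ≈ 2.61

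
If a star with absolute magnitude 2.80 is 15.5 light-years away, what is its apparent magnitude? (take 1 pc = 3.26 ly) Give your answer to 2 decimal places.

d = 15.5 ly / 3.26 = 4.755 pc
m = M + 5 log₁₀ d − 5 = 2.80 + 5·0.6771 − 5 = 1.186

m ≈ 1.19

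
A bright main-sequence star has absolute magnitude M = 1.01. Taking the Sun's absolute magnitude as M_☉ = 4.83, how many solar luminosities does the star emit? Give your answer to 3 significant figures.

M − M_☉ = 1.01 − 4.83 = -3.820
L/L_☉ = 10^(−0.4 (M − M_☉)) = 10^1.528 = 33.73

L/L_☉ ≈ 33.7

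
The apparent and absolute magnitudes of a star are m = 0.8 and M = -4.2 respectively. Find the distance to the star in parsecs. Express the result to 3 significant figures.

d ≈ 100 pc

μ = m − M = 5.000
m − M = 5 log₁₀ d − 5
log₁₀ d = (m − M)/5 + 1 = 2.0000
d = 10^2.0000 = 100.0 pc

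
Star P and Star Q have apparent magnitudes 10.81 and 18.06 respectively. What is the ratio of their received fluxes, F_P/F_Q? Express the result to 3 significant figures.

Δm = 10.81 − (18.06) = -7.25
Flux ratio = 10^(−0.4 Δm) = 10^(−0.4 × -7.25) = 10^2.900 = 794.3

F_P/F_Q ≈ 794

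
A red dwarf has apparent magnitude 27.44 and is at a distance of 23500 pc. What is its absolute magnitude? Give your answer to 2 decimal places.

5 log₁₀(d/10 pc) = 5 log₁₀(23500) − 5 = 16.855
M = m − 5 log₁₀(d/10) = 27.44 − 16.855 = 10.585

M ≈ 10.58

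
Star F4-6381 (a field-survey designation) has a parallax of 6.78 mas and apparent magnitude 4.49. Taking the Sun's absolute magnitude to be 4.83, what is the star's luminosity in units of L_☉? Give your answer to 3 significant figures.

d = 1/p = 1000/6.78 mas = 147.5 pc
M = m − 5 log₁₀ d + 5 = 4.49 − 5·2.1688 + 5 = -1.354
M − M_☉ = -1.354 − 4.83 = -6.184
L/L_☉ = 10^(−0.4 × -6.184) = 297.5

L/L_☉ ≈ 298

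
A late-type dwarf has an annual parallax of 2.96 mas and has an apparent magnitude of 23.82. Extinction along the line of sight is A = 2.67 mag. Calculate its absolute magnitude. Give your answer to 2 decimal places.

M ≈ 13.51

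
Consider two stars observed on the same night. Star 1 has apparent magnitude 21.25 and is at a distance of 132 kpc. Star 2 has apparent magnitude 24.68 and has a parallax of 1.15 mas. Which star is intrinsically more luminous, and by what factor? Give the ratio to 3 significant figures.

Star 1 is more luminous, by a factor of 543000.

Star 1: d = 132 kpc = 132000 pc
Star 1: M = m − 5 log₁₀ d + 5 = 21.25 − 5·5.1206 + 5 = 0.647
Star 2: p = 1.15 mas = 1.15×10^-3″ → d = 1/p = 869.6 pc
Star 2: M = m − 5 log₁₀ d + 5 = 24.68 − 5·2.9393 + 5 = 14.983
ΔM = M_1 − M_2 = 0.647 − (14.983) = -14.336; smaller M is more luminous → Star 1.
L ratio = 10^(0.4 |ΔM|) = 10^5.735 = 542700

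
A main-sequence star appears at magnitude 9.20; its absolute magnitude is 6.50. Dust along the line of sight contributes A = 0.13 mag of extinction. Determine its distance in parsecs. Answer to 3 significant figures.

d ≈ 32.7 pc

m − M = 5 log₁₀(d/10 pc) + A  ⇒  9.20 − (6.50) − 0.13 = 5 log₁₀(d/10)
2.570 = 5 log₁₀(d/10)
log₁₀ d = (m − M − A)/5 + 1 = 1.5140
d = 10^1.5140 = 32.66 pc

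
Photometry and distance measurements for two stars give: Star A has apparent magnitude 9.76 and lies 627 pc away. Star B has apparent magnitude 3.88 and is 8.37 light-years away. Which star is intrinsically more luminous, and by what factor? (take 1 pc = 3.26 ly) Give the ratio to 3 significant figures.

Star A is more luminous, by a factor of 265.

Star A: M = m − 5 log₁₀ d + 5 = 9.76 − 5·2.7973 + 5 = 0.774
Star B: d = 8.37 ly / 3.26 = 2.567 pc
Star B: M = m − 5 log₁₀ d + 5 = 3.88 − 5·0.4095 + 5 = 6.832
ΔM = M_A − M_B = 0.774 − (6.832) = -6.059; smaller M is more luminous → Star A.
L ratio = 10^(0.4 |ΔM|) = 10^2.424 = 265.2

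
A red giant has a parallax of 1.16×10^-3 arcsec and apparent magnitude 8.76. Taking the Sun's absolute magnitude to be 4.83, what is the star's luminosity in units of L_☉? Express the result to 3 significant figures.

d = 1/p = 1/1.16×10^-3″ = 862.1 pc
M = m − 5 log₁₀ d + 5 = 8.76 − 5·2.9355 + 5 = -0.918
M − M_☉ = -0.918 − 4.83 = -5.748
L/L_☉ = 10^(−0.4 × -5.748) = 199.1

L/L_☉ ≈ 199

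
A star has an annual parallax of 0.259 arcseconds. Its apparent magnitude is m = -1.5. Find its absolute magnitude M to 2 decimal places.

d = 1/p = 1/0.259″ = 3.861 pc
5 log₁₀(d/10 pc) = 5 log₁₀(3.861) − 5 = -2.066
M = m − 5 log₁₀(d/10) = -1.5 + 2.066 = 0.566

M ≈ 0.57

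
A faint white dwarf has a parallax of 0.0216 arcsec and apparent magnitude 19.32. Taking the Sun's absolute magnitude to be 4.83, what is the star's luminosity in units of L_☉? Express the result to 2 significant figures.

d = 1/p = 1/0.0216″ = 46.30 pc
M = m − 5 log₁₀ d + 5 = 19.32 − 5·1.6655 + 5 = 15.992
M − M_☉ = 15.992 − 4.83 = 11.162
L/L_☉ = 10^(−0.4 × 11.162) = 3.428×10^-5

L/L_☉ ≈ 3.4×10^-5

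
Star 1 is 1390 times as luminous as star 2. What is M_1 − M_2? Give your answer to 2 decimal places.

M_1 − M_2 ≈ -7.86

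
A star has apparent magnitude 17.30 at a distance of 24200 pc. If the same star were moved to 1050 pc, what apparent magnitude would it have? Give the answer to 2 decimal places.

Flux ∝ 1/d², so Δm = 5 log₁₀(d₂/d₁) = 5 log₁₀(1050/24200) = -6.813
m₂ = m₁ + Δm = 17.30 + (-6.813) = 10.487

m ≈ 10.49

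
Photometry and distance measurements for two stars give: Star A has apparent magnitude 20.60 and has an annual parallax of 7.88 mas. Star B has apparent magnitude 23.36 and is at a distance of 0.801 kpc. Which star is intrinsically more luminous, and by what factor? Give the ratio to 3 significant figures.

Star A: p = 7.88 mas = 7.88×10^-3″ → d = 1/p = 126.9 pc
Star A: M = m − 5 log₁₀ d + 5 = 20.60 − 5·2.1035 + 5 = 15.083
Star B: d = 0.801 kpc = 801.0 pc
Star B: M = m − 5 log₁₀ d + 5 = 23.36 − 5·2.9036 + 5 = 13.842
ΔM = M_A − M_B = 15.083 − (13.842) = 1.241; smaller M is more luminous → Star B.
L ratio = 10^(0.4 |ΔM|) = 10^0.496 = 3.136

Star B is more luminous, by a factor of 3.14.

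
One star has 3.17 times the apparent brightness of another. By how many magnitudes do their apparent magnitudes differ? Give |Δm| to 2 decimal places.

Pogson: Δm = −2.5 log₁₀(ratio) = −2.5 log₁₀(3.17) = −2.5 × 0.5011 = -1.253

|Δm| ≈ 1.25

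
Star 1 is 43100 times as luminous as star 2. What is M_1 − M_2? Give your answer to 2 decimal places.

Pogson: ΔM = −2.5 log₁₀(ratio) = −2.5 log₁₀(43100) = −2.5 × 4.6345 = -11.586
Star 1 is brighter, so it has the smaller magnitude: the difference is negative.

M_1 − M_2 ≈ -11.59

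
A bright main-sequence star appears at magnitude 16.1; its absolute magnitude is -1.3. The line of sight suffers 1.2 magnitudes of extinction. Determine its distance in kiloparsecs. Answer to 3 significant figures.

d ≈ 17.4 kpc

m − M = 5 log₁₀(d/10 pc) + A  ⇒  16.1 − (-1.3) − 1.2 = 5 log₁₀(d/10)
16.200 = 5 log₁₀(d/10)
log₁₀ d = (m − M − A)/5 + 1 = 4.2400
d = 10^4.2400 = 17380 pc
= 17.38 kpc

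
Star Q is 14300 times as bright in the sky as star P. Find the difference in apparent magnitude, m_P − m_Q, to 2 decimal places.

Pogson: Δm = −2.5 log₁₀(ratio) = −2.5 log₁₀(14300) = −2.5 × 4.1553 = -10.388
Star Q is brighter so has the smaller magnitude: m_P − m_Q is positive.

m_P − m_Q ≈ 10.39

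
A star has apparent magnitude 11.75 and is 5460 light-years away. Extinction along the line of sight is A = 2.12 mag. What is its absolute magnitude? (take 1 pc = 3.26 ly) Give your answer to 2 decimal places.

d = 5460 ly / 3.26 = 1675 pc
5 log₁₀(d/10 pc) = 5 log₁₀(1675) − 5 = 11.120
M = m − 5 log₁₀(d/10) − A = 11.75 − 11.120 − 2.12 = -1.490

M ≈ -1.49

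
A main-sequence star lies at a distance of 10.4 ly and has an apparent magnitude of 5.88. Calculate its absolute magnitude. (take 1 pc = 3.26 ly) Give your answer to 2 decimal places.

M ≈ 8.36

d = 10.4 ly / 3.26 = 3.190 pc
5 log₁₀(d/10 pc) = 5 log₁₀(3.190) − 5 = -2.481
M = m − 5 log₁₀(d/10) = 5.88 + 2.481 = 8.361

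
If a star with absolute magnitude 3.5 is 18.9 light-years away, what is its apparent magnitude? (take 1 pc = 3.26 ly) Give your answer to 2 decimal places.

m ≈ 2.32

d = 18.9 ly / 3.26 = 5.798 pc
m = M + 5 log₁₀ d − 5 = 3.5 + 5·0.7632 − 5 = 2.316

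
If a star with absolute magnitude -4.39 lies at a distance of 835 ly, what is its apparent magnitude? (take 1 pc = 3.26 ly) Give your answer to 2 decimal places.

m ≈ 2.65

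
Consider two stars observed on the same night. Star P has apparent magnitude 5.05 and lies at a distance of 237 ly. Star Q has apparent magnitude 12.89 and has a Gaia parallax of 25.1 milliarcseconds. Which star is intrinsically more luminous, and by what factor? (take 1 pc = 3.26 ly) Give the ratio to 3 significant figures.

Star P is more luminous, by a factor of 4550.

Star P: d = 237 ly / 3.26 = 72.70 pc
Star P: M = m − 5 log₁₀ d + 5 = 5.05 − 5·1.8615 + 5 = 0.742
Star Q: p = 25.1 mas = 0.0251″ → d = 1/p = 39.84 pc
Star Q: M = m − 5 log₁₀ d + 5 = 12.89 − 5·1.6003 + 5 = 9.888
ΔM = M_P − M_Q = 0.742 − (9.888) = -9.146; smaller M is more luminous → Star P.
L ratio = 10^(0.4 |ΔM|) = 10^3.658 = 4554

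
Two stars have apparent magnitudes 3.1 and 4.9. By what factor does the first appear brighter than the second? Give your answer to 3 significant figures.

5.25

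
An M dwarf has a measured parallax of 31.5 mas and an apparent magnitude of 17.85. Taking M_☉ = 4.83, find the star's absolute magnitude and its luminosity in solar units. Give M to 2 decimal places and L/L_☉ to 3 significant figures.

d = 1/p = 1000/31.5 mas = 31.75 pc
M = m − 5 log₁₀ d + 5 = 17.85 − 5·1.5017 + 5 = 15.342
M − M_☉ = 15.342 − 4.83 = 10.512
L/L_☉ = 10^(−0.4 × 10.512) = 6.243×10^-5

M ≈ 15.34; L/L_☉ ≈ 6.24×10^-5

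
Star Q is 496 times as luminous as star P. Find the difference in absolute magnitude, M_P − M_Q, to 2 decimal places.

M_P − M_Q ≈ 6.74

Pogson: ΔM = −2.5 log₁₀(ratio) = −2.5 log₁₀(496) = −2.5 × 2.6955 = -6.739
Star Q is brighter so has the smaller magnitude: M_P − M_Q is positive.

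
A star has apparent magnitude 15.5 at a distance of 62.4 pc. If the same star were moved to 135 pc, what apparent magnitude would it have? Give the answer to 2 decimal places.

Flux ∝ 1/d², so Δm = 5 log₁₀(d₂/d₁) = 5 log₁₀(135/62.4) = 1.676
m₂ = m₁ + Δm = 15.5 + (1.676) = 17.176

m ≈ 17.18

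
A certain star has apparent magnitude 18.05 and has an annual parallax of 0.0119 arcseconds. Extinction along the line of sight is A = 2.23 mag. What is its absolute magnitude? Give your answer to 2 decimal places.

M ≈ 11.20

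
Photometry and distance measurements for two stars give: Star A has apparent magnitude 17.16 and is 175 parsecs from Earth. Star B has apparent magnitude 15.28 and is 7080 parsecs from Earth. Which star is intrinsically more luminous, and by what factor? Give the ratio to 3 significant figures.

Star B is more luminous, by a factor of 9250.

Star A: M = m − 5 log₁₀ d + 5 = 17.16 − 5·2.2430 + 5 = 10.945
Star B: M = m − 5 log₁₀ d + 5 = 15.28 − 5·3.8500 + 5 = 1.030
ΔM = M_A − M_B = 10.945 − (1.030) = 9.915; smaller M is more luminous → Star B.
L ratio = 10^(0.4 |ΔM|) = 10^3.966 = 9247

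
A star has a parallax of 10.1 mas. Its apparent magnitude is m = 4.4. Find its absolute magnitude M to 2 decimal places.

M ≈ -0.58

p = 10.1 mas = 0.0101″ → d = 1/p = 99.01 pc
5 log₁₀(d/10 pc) = 5 log₁₀(99.01) − 5 = 4.978
M = m − 5 log₁₀(d/10) = 4.4 − 4.978 = -0.578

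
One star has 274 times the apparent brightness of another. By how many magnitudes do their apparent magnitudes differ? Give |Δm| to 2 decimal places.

|Δm| ≈ 6.09

Pogson: Δm = −2.5 log₁₀(ratio) = −2.5 log₁₀(274) = −2.5 × 2.4378 = -6.094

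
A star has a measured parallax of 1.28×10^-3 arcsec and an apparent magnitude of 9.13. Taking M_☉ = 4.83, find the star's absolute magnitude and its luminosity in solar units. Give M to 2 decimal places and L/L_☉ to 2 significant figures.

M ≈ -0.33; L/L_☉ ≈ 120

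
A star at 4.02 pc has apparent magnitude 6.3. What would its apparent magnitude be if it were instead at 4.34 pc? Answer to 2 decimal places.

m ≈ 6.47

Flux ∝ 1/d², so Δm = 5 log₁₀(d₂/d₁) = 5 log₁₀(4.34/4.02) = 0.166
m₂ = m₁ + Δm = 6.3 + (0.166) = 6.466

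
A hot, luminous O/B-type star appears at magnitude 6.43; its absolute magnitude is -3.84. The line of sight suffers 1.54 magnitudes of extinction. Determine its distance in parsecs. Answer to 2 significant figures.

m − M = 5 log₁₀(d/10 pc) + A  ⇒  6.43 − (-3.84) − 1.54 = 5 log₁₀(d/10)
8.730 = 5 log₁₀(d/10)
log₁₀ d = (m − M − A)/5 + 1 = 2.7460
d = 10^2.7460 = 557.2 pc

d ≈ 560 pc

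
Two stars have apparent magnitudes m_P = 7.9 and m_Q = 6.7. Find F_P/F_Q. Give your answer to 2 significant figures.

F_P/F_Q ≈ 0.33

Δm = 7.9 − (6.7) = 1.2
Flux ratio = 10^(−0.4 Δm) = 10^(−0.4 × 1.2) = 10^-0.480 = 0.3311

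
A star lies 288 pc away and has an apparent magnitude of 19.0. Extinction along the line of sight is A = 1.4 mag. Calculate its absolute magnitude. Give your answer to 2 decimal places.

M ≈ 10.30

5 log₁₀(d/10 pc) = 5 log₁₀(288.0) − 5 = 7.297
M = m − 5 log₁₀(d/10) − A = 19.0 − 7.297 − 1.4 = 10.303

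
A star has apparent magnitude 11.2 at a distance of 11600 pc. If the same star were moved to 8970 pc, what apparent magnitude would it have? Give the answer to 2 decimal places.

m ≈ 10.64

Flux ∝ 1/d², so Δm = 5 log₁₀(d₂/d₁) = 5 log₁₀(8970/11600) = -0.558
m₂ = m₁ + Δm = 11.2 + (-0.558) = 10.642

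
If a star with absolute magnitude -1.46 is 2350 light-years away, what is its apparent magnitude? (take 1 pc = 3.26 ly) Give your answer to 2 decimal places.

m ≈ 7.83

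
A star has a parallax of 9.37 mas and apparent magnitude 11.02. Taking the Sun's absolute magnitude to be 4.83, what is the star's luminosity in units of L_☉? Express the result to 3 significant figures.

d = 1/p = 1000/9.37 mas = 106.7 pc
M = m − 5 log₁₀ d + 5 = 11.02 − 5·2.0283 + 5 = 5.879
M − M_☉ = 5.879 − 4.83 = 1.049
L/L_☉ = 10^(−0.4 × 1.049) = 0.3806

L/L_☉ ≈ 0.381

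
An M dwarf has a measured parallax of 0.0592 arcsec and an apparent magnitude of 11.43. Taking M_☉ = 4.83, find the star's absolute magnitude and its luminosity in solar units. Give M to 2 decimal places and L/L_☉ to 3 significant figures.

M ≈ 10.29; L/L_☉ ≈ 6.54×10^-3

d = 1/p = 1/0.0592″ = 16.89 pc
M = m − 5 log₁₀ d + 5 = 11.43 − 5·1.2277 + 5 = 10.292
M − M_☉ = 10.292 − 4.83 = 5.462
L/L_☉ = 10^(−0.4 × 5.462) = 6.537×10^-3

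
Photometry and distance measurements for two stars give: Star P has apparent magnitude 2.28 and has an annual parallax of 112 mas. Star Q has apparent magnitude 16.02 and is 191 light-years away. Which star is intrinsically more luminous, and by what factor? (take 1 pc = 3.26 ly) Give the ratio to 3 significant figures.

Star P: p = 112 mas = 0.112″ → d = 1/p = 8.929 pc
Star P: M = m − 5 log₁₀ d + 5 = 2.28 − 5·0.9508 + 5 = 2.526
Star Q: d = 191 ly / 3.26 = 58.59 pc
Star Q: M = m − 5 log₁₀ d + 5 = 16.02 − 5·1.7678 + 5 = 12.181
ΔM = M_P − M_Q = 2.526 − (12.181) = -9.655; smaller M is more luminous → Star P.
L ratio = 10^(0.4 |ΔM|) = 10^3.862 = 7277

Star P is more luminous, by a factor of 7280.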